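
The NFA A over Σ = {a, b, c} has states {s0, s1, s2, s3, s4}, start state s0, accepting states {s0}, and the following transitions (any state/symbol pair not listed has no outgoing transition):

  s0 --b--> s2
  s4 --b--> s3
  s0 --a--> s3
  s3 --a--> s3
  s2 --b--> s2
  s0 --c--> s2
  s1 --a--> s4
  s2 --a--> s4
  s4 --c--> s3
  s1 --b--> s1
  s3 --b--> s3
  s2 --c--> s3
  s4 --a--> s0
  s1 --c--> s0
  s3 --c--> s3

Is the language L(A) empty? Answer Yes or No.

No

The empty string ε is accepted: the run s0 ends in the accepting state s0.
Since at least one string is accepted, L(A) is not empty.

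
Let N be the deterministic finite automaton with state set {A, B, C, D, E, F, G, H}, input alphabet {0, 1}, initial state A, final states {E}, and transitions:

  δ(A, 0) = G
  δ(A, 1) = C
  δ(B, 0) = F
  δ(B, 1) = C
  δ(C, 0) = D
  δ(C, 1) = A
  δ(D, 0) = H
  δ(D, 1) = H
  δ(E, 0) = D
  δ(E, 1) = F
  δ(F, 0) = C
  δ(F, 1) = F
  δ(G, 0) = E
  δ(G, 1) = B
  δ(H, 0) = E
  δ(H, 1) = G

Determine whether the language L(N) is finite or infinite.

State A is reachable from the start and can reach an accepting state, and it lies on the cycle A → C → A.
Traversing that cycle any number of times yields accepted strings of unbounded length, so the language is infinite.

infinite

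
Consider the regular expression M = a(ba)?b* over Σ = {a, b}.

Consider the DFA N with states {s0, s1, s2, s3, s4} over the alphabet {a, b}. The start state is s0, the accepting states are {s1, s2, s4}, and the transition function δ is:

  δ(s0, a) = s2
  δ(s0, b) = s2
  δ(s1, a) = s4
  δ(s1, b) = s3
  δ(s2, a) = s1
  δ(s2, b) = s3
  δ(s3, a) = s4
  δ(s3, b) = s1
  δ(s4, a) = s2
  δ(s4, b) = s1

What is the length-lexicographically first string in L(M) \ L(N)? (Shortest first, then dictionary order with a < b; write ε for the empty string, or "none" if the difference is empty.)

ab

The string ab is accepted by M but not by N.
No shorter string lies in the difference, and ab is the lexicographically first length-2 string in L(M) \ L(N).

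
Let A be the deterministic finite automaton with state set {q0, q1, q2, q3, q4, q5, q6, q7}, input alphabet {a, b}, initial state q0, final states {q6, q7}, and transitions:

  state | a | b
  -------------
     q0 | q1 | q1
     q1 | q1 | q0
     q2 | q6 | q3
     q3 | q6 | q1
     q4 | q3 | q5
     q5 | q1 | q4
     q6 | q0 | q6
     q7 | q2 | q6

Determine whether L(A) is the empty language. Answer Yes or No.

The states reachable from the start state are {q0, q1}.
None of the accepting states {q6, q7} is reachable, so no string is accepted and L(A) = ∅.

Yes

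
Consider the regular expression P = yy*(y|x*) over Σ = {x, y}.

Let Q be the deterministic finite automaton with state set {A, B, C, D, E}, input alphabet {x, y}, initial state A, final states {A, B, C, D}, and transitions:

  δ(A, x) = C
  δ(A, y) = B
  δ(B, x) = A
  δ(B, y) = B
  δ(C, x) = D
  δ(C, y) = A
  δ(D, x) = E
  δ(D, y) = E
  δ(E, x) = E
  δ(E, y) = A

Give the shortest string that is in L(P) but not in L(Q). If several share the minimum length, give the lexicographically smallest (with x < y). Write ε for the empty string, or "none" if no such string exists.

The string yxxxx is accepted by P but not by Q.
No shorter string lies in the difference, and yxxxx is the lexicographically first length-5 string in L(P) \ L(Q).

yxxxx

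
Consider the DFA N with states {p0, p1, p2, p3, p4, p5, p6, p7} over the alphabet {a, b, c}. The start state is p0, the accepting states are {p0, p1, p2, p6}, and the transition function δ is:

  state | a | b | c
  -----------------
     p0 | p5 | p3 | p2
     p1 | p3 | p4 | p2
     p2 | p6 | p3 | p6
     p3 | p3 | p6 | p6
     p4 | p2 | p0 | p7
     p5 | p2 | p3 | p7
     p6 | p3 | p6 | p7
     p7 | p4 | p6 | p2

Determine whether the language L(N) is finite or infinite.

infinite

State p3 is reachable from the start and can reach an accepting state, and it lies on the cycle p3 → p3.
Traversing that cycle any number of times yields accepted strings of unbounded length, so the language is infinite.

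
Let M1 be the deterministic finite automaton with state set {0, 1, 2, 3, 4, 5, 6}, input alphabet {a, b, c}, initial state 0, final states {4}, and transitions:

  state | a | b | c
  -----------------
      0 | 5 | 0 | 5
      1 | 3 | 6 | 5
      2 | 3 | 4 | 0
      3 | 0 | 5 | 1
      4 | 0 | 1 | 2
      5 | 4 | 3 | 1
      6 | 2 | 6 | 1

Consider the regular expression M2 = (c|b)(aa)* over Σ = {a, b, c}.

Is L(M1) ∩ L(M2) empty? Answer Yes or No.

No

The string baa is accepted by both M1 and M2.
Hence L(M1) ∩ L(M2) ≠ ∅.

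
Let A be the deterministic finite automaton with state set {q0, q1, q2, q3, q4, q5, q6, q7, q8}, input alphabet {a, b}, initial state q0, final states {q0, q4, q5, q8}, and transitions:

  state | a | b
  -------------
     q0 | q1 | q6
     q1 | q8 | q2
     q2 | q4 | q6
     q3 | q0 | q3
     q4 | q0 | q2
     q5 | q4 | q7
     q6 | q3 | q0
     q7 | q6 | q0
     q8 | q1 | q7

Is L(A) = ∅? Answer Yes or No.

No

The empty string ε is accepted: the run q0 ends in the accepting state q0.
Since at least one string is accepted, L(A) is not empty.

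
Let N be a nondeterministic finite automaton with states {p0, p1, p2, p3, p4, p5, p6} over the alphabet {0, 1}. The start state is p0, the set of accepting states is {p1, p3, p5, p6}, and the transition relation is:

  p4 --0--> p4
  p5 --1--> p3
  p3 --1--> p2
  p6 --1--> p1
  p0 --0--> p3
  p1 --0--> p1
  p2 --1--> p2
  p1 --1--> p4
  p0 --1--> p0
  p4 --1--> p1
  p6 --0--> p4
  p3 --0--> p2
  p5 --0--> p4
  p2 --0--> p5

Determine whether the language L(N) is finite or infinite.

infinite

State p0 is reachable from the start and can reach an accepting state, and it lies on the cycle p0 → p0.
Traversing that cycle any number of times yields accepted strings of unbounded length, so the language is infinite.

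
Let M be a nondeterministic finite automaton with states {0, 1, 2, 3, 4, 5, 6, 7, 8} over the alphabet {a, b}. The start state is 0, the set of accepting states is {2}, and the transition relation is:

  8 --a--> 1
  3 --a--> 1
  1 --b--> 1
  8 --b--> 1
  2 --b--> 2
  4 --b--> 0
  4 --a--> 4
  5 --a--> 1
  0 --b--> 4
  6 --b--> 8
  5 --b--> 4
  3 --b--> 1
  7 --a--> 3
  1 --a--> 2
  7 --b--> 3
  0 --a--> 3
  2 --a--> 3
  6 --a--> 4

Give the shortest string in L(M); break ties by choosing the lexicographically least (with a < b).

aaa

A breadth-first search from 0 reaches an accepting state first via the path 0 → 3 → 1 → 2 on input aaa.
No string of length < 3 is accepted (BFS exhausts all shorter strings without reaching an accepting state), and aaa is the lexicographically least accepting string of length 3.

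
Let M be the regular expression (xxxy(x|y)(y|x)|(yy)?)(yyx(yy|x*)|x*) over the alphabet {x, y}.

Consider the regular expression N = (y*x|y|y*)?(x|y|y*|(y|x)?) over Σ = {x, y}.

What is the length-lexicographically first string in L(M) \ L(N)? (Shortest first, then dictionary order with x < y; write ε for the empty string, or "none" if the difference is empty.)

The string xxx is accepted by M but not by N.
No shorter string lies in the difference, and xxx is the lexicographically first length-3 string in L(M) \ L(N).

xxx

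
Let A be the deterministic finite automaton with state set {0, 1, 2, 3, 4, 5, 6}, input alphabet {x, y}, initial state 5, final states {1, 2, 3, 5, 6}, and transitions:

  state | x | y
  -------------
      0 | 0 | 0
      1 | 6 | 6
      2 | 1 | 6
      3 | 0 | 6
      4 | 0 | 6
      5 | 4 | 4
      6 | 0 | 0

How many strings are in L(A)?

3

The useful subgraph on states {4, 5, 6} is acyclic, so L(A) is finite; the longest accepting path visits 3 useful states, giving maximum string length 2.
Counting accepting paths from 5 by length: 1 of length 0, 2 of length 2. Total 3.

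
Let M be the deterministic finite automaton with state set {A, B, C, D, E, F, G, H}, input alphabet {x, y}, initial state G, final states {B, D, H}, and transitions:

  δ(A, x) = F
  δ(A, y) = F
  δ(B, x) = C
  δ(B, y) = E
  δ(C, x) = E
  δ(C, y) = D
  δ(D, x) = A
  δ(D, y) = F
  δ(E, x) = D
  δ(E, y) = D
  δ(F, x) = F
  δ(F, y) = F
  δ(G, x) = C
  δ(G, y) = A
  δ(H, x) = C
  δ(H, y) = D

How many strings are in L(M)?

3

The useful subgraph on states {C, D, E, G} is acyclic, so L(M) is finite; the longest accepting path visits 4 useful states, giving maximum string length 3.
Counting accepting paths from G by length: 1 of length 2, 2 of length 3. Total 3.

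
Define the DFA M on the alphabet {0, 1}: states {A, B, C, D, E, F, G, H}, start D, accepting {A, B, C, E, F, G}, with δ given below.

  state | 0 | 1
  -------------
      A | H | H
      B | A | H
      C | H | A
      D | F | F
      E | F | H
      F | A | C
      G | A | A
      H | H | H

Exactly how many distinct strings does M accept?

8

The useful subgraph on states {A, C, D, F} is acyclic, so L(M) is finite; the longest accepting path visits 4 useful states, giving maximum string length 3.
Counting accepting paths from D by length: 2 of length 1, 4 of length 2, 2 of length 3. Total 8.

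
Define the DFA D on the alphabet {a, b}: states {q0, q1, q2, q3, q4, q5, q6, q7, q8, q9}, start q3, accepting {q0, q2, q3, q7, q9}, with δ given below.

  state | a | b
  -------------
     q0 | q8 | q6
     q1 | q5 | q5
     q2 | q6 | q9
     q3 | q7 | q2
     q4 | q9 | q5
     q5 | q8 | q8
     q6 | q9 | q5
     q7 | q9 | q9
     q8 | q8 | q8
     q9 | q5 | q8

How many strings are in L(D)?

7

The useful subgraph on states {q2, q3, q6, q7, q9} is acyclic, so L(D) is finite; the longest accepting path visits 4 useful states, giving maximum string length 3.
Counting accepting paths from q3 by length: 1 of length 0, 2 of length 1, 3 of length 2, 1 of length 3. Total 7.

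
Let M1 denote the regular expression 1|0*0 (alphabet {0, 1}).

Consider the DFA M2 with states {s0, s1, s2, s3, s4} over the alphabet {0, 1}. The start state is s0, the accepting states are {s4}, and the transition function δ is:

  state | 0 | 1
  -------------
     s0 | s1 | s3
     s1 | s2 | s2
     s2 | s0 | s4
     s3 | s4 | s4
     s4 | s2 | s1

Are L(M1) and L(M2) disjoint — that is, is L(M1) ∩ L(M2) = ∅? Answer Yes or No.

Converting the expression M1 to a DFA (subset construction, then merging equivalent states) gives the minimal DFA with states {r0, r1, r2, r3}, start state r0, accepting states {r1, r2} and transitions r0: 0→r1, 1→r2; r1: 0→r1, 1→r3; r2: 0→r3, 1→r3; r3: 0→r3, 1→r3.
Exploring the product automaton M1 × M2 from the start pair (r0, s0), following both machines on each input symbol, reaches 10 state pairs: (r0, s0), (r1, s1), (r2, s3), (r1, s2), (r3, s2), (r3, s4), (r1, s0), (r3, s0), (r3, s1), (r3, s3).
M1 accepts in {r1, r2} and M2 accepts in {s4}; no reachable pair has both components accepting, so no string drives both machines to acceptance simultaneously and L(M1) ∩ L(M2) = ∅.
So no string is accepted by both, and the intersection is empty.

Yes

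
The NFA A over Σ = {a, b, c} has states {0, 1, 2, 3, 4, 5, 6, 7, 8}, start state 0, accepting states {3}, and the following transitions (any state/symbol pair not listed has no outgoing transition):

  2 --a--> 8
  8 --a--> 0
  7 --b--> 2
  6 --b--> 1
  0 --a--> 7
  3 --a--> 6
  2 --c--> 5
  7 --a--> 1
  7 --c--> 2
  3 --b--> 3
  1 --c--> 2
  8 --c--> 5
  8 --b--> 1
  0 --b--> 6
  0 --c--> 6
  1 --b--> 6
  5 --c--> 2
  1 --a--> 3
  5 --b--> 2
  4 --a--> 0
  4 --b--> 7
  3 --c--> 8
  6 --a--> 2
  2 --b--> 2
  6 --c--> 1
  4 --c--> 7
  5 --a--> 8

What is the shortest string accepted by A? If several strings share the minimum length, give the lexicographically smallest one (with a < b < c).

A breadth-first search from 0 reaches an accepting state first via the path 0 → 7 → 1 → 3 on input aaa.
No string of length < 3 is accepted (BFS exhausts all shorter strings without reaching an accepting state), and aaa is the lexicographically least accepting string of length 3.

aaa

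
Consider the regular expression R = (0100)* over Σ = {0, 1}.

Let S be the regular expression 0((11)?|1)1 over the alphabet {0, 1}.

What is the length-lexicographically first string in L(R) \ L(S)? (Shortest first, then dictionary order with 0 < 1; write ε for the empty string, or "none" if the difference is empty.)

The empty string ε is accepted by R but not by S.
Since ε is the unique shortest string, it is the required witness.

ε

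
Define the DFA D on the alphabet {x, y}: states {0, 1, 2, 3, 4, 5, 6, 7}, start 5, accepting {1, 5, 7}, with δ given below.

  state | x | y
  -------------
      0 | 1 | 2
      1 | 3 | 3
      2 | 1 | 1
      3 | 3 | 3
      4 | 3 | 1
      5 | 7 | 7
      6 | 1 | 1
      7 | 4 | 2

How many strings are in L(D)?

9

The useful subgraph on states {1, 2, 4, 5, 7} is acyclic, so L(D) is finite; the longest accepting path visits 4 useful states, giving maximum string length 3.
Counting accepting paths from 5 by length: 1 of length 0, 2 of length 1, 6 of length 3. Total 9.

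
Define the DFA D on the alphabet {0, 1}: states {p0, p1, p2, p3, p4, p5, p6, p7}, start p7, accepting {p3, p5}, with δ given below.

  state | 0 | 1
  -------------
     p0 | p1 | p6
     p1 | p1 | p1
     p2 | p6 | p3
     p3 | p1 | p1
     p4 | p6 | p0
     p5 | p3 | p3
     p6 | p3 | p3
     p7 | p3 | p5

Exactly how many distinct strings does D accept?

4

The useful subgraph on states {p3, p5, p7} is acyclic, so L(D) is finite; the longest accepting path visits 3 useful states, giving maximum string length 2.
Counting accepting paths from p7 by length: 2 of length 1, 2 of length 2. Total 4.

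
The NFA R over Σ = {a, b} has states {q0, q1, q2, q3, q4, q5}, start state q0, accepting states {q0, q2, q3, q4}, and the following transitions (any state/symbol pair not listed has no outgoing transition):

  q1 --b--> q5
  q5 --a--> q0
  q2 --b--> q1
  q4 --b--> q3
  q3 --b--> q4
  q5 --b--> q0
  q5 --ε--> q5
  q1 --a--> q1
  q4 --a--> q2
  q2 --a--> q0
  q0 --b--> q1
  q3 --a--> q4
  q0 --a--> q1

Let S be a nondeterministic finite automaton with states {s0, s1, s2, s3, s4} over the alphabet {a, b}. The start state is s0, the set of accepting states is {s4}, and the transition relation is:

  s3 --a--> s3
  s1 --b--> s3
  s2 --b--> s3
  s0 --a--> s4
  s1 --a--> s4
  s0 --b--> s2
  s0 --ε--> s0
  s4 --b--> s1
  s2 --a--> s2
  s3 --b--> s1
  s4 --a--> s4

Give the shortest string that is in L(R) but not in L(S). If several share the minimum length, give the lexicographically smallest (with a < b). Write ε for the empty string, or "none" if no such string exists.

The empty string ε is accepted by R but not by S.
Since ε is the unique shortest string, it is the required witness.

ε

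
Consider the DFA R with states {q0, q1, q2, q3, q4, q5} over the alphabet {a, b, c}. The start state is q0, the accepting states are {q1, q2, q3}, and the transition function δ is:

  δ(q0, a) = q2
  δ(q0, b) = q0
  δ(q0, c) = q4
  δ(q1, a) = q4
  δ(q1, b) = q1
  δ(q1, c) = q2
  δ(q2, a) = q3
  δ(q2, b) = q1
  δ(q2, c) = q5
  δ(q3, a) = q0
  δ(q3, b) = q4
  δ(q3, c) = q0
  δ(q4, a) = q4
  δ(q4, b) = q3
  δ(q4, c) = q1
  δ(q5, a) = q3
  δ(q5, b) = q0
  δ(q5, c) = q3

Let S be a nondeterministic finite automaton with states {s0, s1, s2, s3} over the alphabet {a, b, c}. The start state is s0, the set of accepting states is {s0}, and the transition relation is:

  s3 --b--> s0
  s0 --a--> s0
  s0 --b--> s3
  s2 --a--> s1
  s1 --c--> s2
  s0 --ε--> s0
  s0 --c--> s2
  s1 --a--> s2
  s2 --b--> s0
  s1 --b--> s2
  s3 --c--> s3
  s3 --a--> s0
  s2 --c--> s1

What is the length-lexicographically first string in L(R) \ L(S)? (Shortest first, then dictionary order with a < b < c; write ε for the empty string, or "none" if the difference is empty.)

The string ab is accepted by R but not by S.
No shorter string lies in the difference, and ab is the lexicographically first length-2 string in L(R) \ L(S).

ab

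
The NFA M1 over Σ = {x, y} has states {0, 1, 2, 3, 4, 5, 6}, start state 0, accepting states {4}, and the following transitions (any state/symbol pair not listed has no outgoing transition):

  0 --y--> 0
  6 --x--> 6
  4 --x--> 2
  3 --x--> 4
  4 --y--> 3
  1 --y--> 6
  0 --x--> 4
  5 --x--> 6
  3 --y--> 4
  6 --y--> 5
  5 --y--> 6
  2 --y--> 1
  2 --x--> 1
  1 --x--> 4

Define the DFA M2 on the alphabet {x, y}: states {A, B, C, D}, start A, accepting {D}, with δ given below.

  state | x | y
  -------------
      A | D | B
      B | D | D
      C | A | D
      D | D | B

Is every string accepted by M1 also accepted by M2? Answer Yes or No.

Yes

Exploring the product automaton M1 × M2 from the start pair (0, A), following both machines on each input symbol, reaches 12 state pairs: (0, A), (4, D), (0, B), (2, D), (3, B), (0, D), (1, D), (1, B), (6, B), (6, D), (5, D), (5, B).
M1 accepts in {4} and M2 accepts in {D}. The reachable pairs whose M1-component is accepting are (4, D); in each of them the M2-component is accepting too, so the product for L(M1) \ L(M2) (M1-component accepting, M2-component rejecting) has no reachable accepting pair and the difference is empty.
Hence every string in L(M1) is also in L(M2).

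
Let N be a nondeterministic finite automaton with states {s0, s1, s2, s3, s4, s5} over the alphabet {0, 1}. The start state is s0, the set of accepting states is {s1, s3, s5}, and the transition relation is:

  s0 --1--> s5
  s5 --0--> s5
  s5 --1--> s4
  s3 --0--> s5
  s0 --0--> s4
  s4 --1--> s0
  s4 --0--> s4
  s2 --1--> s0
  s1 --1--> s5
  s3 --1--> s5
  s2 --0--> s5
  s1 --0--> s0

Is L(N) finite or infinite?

infinite

State s0 is reachable from the start and can reach an accepting state, and it lies on the cycle s0 → s4 → s0.
Traversing that cycle any number of times yields accepted strings of unbounded length, so the language is infinite.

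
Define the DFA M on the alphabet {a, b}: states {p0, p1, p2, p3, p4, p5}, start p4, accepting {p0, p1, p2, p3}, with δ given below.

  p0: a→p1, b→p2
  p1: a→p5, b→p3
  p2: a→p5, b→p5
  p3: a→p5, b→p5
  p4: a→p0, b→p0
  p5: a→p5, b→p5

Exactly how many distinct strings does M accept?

The useful subgraph on states {p0, p1, p2, p3, p4} is acyclic, so L(M) is finite; the longest accepting path visits 4 useful states, giving maximum string length 3.
Counting accepting paths from p4 by length: 2 of length 1, 4 of length 2, 2 of length 3. Total 8.

8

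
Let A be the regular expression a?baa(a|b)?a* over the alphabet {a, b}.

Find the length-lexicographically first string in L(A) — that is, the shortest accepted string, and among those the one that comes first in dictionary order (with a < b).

By inspection of the expression, no string of length less than 3 matches, and baa is the lexicographically first match of length 3.

baa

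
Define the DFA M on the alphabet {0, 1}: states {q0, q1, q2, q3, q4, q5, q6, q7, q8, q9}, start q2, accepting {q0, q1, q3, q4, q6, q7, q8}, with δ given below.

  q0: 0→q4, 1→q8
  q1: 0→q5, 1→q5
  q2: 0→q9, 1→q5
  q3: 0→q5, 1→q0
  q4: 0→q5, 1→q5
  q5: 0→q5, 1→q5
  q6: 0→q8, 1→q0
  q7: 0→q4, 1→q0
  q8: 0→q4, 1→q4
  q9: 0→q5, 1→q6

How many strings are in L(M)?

9

The useful subgraph on states {q0, q2, q4, q6, q8, q9} is acyclic, so L(M) is finite; the longest accepting path visits 6 useful states, giving maximum string length 5.
Counting accepting paths from q2 by length: 1 of length 2, 2 of length 3, 4 of length 4, 2 of length 5. Total 9.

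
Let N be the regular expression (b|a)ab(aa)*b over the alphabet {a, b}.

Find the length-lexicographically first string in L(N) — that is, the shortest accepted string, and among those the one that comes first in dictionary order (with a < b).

By inspection of the expression, no string of length less than 4 matches, and aabb is the lexicographically first match of length 4.

aabb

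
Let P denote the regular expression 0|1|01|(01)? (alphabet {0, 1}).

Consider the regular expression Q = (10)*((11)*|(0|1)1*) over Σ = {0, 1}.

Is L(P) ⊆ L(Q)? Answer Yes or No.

Yes

Converting the expression P to a DFA (subset construction, then merging equivalent states) gives the minimal DFA with states {p0, p1, p2, p3}, start state p0, accepting states {p0, p1, p2} and transitions p0: 0→p1, 1→p2; p1: 0→p3, 1→p2; p2: 0→p3, 1→p3; p3: 0→p3, 1→p3.
Converting the expression Q to a DFA (subset construction, then merging equivalent states) gives the minimal DFA with states {q0, q1, q2, q3}, start state q0, accepting states {q0, q1, q2} and transitions q0: 0→q1, 1→q2; q1: 0→q3, 1→q1; q2: 0→q0, 1→q1; q3: 0→q3, 1→q3.
Exploring the product automaton P × Q from the start pair (p0, q0), following both machines on each input symbol, reaches 8 state pairs: (p0, q0), (p1, q1), (p2, q2), (p3, q3), (p2, q1), (p3, q0), (p3, q1), (p3, q2).
P accepts in {p0, p1, p2} and Q accepts in {q0, q1, q2}. The reachable pairs whose P-component is accepting are (p0, q0), (p1, q1), (p2, q2), (p2, q1); in each of them the Q-component is accepting too, so the product for L(P) \ L(Q) (P-component accepting, Q-component rejecting) has no reachable accepting pair and the difference is empty.
Hence every string in L(P) is also in L(Q).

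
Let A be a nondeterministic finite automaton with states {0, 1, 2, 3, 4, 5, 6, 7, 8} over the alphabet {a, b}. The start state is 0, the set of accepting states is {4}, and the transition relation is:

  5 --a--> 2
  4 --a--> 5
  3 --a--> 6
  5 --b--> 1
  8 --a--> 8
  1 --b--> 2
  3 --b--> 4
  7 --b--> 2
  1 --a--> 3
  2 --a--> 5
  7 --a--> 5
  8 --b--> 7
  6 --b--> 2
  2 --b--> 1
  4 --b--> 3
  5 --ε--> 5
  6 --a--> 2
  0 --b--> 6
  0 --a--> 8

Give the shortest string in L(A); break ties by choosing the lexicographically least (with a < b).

A breadth-first search from 0 reaches an accepting state first via the path 0 → 6 → 2 → 1 → 3 → 4 on input babab.
No string of length < 5 is accepted (BFS exhausts all shorter strings without reaching an accepting state), and babab is the lexicographically least accepting string of length 5.

babab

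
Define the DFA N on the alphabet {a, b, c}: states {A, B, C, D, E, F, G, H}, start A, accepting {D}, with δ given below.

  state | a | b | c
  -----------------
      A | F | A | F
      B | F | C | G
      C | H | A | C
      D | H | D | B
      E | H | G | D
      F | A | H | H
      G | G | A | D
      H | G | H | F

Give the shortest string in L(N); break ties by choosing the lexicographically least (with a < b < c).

A breadth-first search from A reaches an accepting state first via the path A → F → H → G → D on input abac.
No string of length < 4 is accepted (BFS exhausts all shorter strings without reaching an accepting state), and abac is the lexicographically least accepting string of length 4.

abac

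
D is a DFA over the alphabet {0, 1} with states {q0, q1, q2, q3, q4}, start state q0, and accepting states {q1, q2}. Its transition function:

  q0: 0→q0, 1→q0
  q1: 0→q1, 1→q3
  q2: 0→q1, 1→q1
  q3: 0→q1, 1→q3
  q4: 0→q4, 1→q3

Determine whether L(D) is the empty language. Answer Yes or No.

The states reachable from the start state are {q0}.
None of the accepting states {q1, q2} is reachable, so no string is accepted and L(D) = ∅.

Yes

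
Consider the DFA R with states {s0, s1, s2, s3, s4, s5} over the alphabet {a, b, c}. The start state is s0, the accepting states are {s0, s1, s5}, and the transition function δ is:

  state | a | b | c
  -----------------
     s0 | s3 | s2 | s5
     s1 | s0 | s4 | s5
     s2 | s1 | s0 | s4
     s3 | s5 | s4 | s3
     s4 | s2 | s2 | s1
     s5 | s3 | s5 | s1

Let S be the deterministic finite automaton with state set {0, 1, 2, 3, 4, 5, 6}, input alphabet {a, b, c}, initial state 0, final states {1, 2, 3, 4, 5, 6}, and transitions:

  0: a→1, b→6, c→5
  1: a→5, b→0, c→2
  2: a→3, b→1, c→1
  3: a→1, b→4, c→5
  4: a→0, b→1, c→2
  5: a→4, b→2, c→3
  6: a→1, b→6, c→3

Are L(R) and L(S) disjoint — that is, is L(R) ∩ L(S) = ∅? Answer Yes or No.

No

The string c is accepted by both R and S.
Hence L(R) ∩ L(S) ≠ ∅.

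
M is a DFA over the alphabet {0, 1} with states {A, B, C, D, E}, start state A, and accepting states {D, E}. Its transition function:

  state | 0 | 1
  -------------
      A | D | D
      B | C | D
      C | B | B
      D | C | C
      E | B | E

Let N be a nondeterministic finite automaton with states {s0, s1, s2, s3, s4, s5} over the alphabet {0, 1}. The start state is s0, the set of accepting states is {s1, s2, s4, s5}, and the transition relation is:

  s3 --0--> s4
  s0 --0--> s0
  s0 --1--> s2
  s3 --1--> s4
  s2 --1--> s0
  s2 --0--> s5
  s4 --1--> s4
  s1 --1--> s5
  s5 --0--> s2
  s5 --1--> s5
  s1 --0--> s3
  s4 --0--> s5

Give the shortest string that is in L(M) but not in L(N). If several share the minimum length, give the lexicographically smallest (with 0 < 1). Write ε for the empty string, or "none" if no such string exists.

The string 0 is accepted by M but not by N.
No shorter string lies in the difference, and 0 is the lexicographically first length-1 string in L(M) \ L(N).

0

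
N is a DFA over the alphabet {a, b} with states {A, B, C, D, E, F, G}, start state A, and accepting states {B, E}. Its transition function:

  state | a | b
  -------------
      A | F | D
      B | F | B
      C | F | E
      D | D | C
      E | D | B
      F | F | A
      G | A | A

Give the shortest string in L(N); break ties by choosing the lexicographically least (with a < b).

A breadth-first search from A reaches an accepting state first via the path A → D → C → E on input bbb.
No string of length < 3 is accepted (BFS exhausts all shorter strings without reaching an accepting state), and bbb is the lexicographically least accepting string of length 3.

bbb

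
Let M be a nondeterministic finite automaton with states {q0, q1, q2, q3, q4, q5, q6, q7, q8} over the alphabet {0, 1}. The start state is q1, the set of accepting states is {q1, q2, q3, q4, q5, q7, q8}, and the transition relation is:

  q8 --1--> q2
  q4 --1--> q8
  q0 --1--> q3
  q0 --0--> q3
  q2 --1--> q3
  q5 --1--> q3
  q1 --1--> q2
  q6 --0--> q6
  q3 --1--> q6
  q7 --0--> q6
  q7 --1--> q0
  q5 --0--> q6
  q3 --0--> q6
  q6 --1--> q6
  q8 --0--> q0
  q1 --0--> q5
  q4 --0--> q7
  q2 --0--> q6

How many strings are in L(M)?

The useful subgraph on states {q1, q2, q3, q5} is acyclic, so L(M) is finite; the longest accepting path visits 3 useful states, giving maximum string length 2.
Counting accepting paths from q1 by length: 1 of length 0, 2 of length 1, 2 of length 2. Total 5.

5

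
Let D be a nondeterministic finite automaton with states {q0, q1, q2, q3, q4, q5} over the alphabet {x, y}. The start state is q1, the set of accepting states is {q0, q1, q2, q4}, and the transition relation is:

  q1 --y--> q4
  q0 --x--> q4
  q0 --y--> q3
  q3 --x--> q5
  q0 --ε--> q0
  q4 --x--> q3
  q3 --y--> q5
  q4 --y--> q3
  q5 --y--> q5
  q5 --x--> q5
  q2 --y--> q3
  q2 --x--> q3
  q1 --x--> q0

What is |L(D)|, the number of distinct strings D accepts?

4

The useful subgraph on states {q0, q1, q4} is acyclic, so L(D) is finite; the longest accepting path visits 3 useful states, giving maximum string length 2.
Counting accepting paths from q1 by length: 1 of length 0, 2 of length 1, 1 of length 2. Total 4.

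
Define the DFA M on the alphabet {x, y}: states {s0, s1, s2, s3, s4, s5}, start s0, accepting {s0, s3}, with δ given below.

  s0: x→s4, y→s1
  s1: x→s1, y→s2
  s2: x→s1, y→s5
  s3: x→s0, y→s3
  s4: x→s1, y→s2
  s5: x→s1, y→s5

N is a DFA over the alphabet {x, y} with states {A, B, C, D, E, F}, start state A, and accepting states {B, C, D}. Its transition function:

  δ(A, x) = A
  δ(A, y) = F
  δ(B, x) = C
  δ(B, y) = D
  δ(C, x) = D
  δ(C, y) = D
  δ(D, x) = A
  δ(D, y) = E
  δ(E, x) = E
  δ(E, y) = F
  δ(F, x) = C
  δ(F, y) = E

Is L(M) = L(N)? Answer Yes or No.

The empty string ε is accepted by M but rejected by N.
So L(M) ≠ L(N).

No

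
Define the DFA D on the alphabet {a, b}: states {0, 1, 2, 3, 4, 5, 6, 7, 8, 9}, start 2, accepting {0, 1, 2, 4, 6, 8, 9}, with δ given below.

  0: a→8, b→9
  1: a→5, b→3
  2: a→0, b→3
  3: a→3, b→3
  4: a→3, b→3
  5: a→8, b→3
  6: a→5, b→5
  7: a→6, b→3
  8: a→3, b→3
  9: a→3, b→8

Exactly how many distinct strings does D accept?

5

The useful subgraph on states {0, 2, 8, 9} is acyclic, so L(D) is finite; the longest accepting path visits 4 useful states, giving maximum string length 3.
Counting accepting paths from 2 by length: 1 of length 0, 1 of length 1, 2 of length 2, 1 of length 3. Total 5.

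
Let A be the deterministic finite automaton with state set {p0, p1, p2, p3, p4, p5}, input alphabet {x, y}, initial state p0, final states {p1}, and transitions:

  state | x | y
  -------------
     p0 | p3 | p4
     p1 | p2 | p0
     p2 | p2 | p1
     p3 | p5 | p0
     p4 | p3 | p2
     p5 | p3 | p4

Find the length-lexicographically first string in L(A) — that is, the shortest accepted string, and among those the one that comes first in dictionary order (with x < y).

yyy

A breadth-first search from p0 reaches an accepting state first via the path p0 → p4 → p2 → p1 on input yyy.
No string of length < 3 is accepted (BFS exhausts all shorter strings without reaching an accepting state), and yyy is the lexicographically least accepting string of length 3.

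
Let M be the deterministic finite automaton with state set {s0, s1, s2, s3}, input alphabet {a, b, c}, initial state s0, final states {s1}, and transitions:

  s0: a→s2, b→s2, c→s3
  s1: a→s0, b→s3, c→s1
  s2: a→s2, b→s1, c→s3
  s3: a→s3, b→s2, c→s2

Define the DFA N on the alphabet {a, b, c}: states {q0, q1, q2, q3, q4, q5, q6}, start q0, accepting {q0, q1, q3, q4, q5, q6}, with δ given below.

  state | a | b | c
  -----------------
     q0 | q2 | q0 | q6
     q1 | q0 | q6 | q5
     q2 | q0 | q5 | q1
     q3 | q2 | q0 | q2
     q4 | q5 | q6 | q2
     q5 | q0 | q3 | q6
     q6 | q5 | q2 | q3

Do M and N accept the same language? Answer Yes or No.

The string acbb is accepted by M but rejected by N.
So L(M) ≠ L(N).

No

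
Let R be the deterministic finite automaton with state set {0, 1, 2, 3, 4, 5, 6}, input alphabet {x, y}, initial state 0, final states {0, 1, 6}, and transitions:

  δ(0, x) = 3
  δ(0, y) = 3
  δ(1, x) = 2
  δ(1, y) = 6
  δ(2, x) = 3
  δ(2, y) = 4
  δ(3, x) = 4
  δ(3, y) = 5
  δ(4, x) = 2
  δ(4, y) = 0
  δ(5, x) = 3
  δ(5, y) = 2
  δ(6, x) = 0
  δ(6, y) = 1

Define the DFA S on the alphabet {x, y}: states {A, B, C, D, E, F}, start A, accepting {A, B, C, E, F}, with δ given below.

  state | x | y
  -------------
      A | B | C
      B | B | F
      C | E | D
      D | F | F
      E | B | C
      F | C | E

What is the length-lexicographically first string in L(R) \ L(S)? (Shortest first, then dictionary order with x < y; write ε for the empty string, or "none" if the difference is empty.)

xyyyy

The string xyyyy is accepted by R but not by S.
No shorter string lies in the difference, and xyyyy is the lexicographically first length-5 string in L(R) \ L(S).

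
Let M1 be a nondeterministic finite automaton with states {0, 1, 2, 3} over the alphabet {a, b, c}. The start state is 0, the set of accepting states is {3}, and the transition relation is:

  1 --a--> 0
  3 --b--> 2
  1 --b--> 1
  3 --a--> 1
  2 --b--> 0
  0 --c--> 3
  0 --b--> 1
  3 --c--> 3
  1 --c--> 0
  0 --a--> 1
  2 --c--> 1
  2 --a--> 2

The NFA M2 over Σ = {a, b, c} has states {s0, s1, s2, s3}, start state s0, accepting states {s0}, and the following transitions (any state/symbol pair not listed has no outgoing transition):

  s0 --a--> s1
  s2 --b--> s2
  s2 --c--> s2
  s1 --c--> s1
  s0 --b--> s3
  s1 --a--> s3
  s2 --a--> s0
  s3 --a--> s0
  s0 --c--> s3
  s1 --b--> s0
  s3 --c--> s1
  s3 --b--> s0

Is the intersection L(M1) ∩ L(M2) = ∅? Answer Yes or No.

Exploring the product automaton M1 × M2 from the start pair (0, s0), following both machines on each input symbol, reaches 11 state pairs: (0, s0), (1, s1), (1, s3), (3, s3), (0, s3), (1, s0), (0, s1), (2, s0), (3, s1), (2, s1), (2, s3).
M1 accepts in {3} and M2 accepts in {s0}; no reachable pair has both components accepting, so no string drives both machines to acceptance simultaneously and L(M1) ∩ L(M2) = ∅.
So no string is accepted by both, and the intersection is empty.

Yes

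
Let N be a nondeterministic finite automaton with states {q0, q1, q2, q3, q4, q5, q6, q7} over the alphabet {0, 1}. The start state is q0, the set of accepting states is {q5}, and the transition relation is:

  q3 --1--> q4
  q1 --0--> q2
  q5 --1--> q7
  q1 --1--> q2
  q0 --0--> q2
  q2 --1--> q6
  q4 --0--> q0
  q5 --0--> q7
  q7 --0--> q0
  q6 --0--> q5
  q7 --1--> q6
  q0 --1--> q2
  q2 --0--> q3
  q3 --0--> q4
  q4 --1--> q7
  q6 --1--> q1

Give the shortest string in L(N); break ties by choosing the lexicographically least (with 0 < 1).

A breadth-first search from q0 reaches an accepting state first via the path q0 → q2 → q6 → q5 on input 010.
No string of length < 3 is accepted (BFS exhausts all shorter strings without reaching an accepting state), and 010 is the lexicographically least accepting string of length 3.

010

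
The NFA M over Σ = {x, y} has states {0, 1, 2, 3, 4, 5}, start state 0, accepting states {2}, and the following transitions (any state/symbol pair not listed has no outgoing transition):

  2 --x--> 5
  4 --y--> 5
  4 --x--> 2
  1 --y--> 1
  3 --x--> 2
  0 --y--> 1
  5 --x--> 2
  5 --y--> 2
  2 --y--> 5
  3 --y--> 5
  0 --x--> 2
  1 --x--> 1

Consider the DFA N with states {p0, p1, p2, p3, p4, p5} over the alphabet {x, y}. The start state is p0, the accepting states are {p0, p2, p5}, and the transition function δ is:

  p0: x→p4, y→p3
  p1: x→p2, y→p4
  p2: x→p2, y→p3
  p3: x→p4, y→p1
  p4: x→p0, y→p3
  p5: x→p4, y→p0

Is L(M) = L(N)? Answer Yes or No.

The string x is accepted by M but rejected by N.
So L(M) ≠ L(N).

No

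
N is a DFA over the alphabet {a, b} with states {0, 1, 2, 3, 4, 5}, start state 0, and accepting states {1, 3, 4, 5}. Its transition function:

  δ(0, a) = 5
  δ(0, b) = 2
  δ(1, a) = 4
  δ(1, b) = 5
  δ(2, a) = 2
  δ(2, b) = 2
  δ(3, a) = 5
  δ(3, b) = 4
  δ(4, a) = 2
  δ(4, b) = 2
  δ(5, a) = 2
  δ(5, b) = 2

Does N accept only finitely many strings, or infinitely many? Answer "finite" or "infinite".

finite

The useful states (reachable from 0 and able to reach an accepting state) are {0, 5}.
Restricted to these states the transition graph has no cycle, so every accepting path has bounded length and L is finite.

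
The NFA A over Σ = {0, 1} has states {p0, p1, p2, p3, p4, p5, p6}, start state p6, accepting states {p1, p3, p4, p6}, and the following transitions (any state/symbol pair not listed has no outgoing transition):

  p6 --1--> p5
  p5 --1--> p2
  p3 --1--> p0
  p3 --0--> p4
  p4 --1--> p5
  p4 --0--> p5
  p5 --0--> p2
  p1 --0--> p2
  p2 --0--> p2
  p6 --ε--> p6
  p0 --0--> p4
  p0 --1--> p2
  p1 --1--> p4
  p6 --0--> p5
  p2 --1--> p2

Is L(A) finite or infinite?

finite

The useful states (reachable from p6 and able to reach an accepting state) are {p6}.
Restricted to these states the transition graph has no cycle, so every accepting path has bounded length and L is finite.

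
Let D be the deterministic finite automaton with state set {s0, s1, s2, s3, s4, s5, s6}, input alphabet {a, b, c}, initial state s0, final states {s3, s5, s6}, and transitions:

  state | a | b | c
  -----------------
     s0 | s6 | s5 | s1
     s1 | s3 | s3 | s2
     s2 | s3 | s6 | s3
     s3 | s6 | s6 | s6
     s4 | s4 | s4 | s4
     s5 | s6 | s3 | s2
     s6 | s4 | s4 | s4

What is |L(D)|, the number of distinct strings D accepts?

33

The useful subgraph on states {s0, s1, s2, s3, s5, s6} is acyclic, so L(D) is finite; the longest accepting path visits 5 useful states, giving maximum string length 4.
Counting accepting paths from s0 by length: 2 of length 1, 4 of length 2, 15 of length 3, 12 of length 4. Total 33.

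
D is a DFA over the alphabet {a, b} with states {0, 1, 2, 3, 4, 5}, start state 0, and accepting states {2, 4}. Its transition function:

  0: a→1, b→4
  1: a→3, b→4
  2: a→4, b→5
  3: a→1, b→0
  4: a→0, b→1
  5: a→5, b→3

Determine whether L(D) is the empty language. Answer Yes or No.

The string b is accepted: the run 0 → 4 ends in the accepting state 4.
Since at least one string is accepted, L(D) is not empty.

No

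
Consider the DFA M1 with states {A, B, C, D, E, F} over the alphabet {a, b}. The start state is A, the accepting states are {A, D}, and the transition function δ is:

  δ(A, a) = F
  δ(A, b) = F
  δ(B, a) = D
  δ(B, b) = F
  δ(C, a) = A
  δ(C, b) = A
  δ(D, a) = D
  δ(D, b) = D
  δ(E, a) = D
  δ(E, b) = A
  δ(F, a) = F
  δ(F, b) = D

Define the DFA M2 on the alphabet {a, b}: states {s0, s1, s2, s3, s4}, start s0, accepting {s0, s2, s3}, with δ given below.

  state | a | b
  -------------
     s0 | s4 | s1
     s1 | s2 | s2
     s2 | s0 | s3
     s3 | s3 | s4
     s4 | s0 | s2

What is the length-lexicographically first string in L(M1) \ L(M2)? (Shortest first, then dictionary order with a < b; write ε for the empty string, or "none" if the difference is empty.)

aab

The string aab is accepted by M1 but not by M2.
No shorter string lies in the difference, and aab is the lexicographically first length-3 string in L(M1) \ L(M2).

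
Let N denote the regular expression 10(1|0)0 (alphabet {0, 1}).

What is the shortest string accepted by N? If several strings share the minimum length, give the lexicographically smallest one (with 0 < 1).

1000

By inspection of the expression, no string of length less than 4 matches, and 1000 is the lexicographically first match of length 4.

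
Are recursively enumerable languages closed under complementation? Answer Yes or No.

If both L and its complement were r.e., running the two recognisers in parallel would decide L, so L would be recursive; but there are r.e. languages that are not recursive (e.g. the halting problem), and their complements are therefore not r.e.

No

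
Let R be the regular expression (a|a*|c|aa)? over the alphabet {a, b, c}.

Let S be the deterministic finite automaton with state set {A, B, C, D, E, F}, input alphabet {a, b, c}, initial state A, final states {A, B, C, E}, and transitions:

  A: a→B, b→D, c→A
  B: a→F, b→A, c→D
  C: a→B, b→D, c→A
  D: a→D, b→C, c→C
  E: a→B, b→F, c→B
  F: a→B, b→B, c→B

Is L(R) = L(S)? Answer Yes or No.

The string aa is accepted by R but rejected by S.
So L(R) ≠ L(S).

No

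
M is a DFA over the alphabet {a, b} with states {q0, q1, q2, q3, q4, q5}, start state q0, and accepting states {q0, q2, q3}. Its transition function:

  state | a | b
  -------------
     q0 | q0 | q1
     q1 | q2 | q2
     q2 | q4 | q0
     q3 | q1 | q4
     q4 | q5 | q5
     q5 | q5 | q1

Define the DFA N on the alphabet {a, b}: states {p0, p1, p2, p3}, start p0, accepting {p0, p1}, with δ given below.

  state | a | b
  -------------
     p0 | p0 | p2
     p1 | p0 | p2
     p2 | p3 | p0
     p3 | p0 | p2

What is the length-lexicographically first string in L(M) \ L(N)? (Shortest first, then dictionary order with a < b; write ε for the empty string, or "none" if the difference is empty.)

The string ba is accepted by M but not by N.
No shorter string lies in the difference, and ba is the lexicographically first length-2 string in L(M) \ L(N).

ba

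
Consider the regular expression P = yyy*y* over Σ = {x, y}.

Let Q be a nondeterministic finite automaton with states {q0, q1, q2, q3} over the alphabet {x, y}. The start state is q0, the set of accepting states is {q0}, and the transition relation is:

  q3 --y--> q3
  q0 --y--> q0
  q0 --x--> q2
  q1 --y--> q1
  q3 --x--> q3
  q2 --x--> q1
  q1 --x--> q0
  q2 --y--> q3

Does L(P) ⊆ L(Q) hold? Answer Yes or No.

Converting the expression P to a DFA (subset construction, then merging equivalent states) gives the minimal DFA with states {p0, p1, p2, p3}, start state p0, accepting states {p3} and transitions p0: x→p1, y→p2; p1: x→p1, y→p1; p2: x→p1, y→p3; p3: x→p1, y→p3.
Exploring the product automaton P × Q from the start pair (p0, q0), following both machines on each input symbol, reaches 7 state pairs: (p0, q0), (p1, q2), (p2, q0), (p1, q1), (p1, q3), (p3, q0), (p1, q0).
P accepts in {p3} and Q accepts in {q0}. The reachable pairs whose P-component is accepting are (p3, q0); in each of them the Q-component is accepting too, so the product for L(P) \ L(Q) (P-component accepting, Q-component rejecting) has no reachable accepting pair and the difference is empty.
Hence every string in L(P) is also in L(Q).

Yes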